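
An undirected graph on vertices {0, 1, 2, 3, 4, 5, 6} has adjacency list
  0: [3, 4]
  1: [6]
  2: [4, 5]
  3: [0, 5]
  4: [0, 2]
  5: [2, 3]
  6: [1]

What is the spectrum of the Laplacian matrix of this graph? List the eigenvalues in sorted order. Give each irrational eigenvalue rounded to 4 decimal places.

Each diagonal entry of L is the vertex degree and each off-diagonal entry is -1 where an edge is present, 0 otherwise; in the order [0, 1, 2, 3, 4, 5, 6] the diagonal is [2, 1, 2, 2, 2, 2, 1]. Since every row of L sums to 0, the all-ones vector is in the kernel and 0 is an eigenvalue. The 2 zero eigenvalues correspond to the 2 connected components. There are 2 zeros in the spectrum, matching the 2 components. The largest eigenvalue, 3.6180, is at most the vertex count 7.

[0, 0, 1.3820, 1.3820, 2, 3.6180, 3.6180]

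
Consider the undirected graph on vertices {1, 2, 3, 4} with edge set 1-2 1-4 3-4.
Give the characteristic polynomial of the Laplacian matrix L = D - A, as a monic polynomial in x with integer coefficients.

Reading degrees in the order [1, 2, 3, 4] gives [2, 1, 1, 2]; set D = diag(2, 1, 1, 2) and form L = D - A. L has integer entries, so p(x) = det(xI - L) has integer coefficients. Expanding the determinant yields x^4 - 6x^3 + 10x^2 - 4x. The coefficient of x^3 equals -trace(L) = -6, matching the sum of degrees. The eigenvalues sum to 6, which equals trace(L) = 2|E|.

x^4 - 6x^3 + 10x^2 - 4x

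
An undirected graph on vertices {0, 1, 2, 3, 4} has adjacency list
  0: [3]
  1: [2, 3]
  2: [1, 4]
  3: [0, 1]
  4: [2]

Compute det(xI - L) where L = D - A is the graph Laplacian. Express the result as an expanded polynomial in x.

With the vertex order [0, 1, 2, 3, 4], the degrees are [1, 2, 2, 2, 1], giving D = diag(1, 2, 2, 2, 1) and L = D - A. Computing det(xI - L) by cofactor expansion (or equivalently via sum-over-permutations) gives x^5 - 8x^4 + 21x^3 - 20x^2 + 5x. Since p(0) = det(-L) = 0, x divides p(x). The largest eigenvalue, 3.6180, is at most the vertex count 5.

x^5 - 8x^4 + 21x^3 - 20x^2 + 5x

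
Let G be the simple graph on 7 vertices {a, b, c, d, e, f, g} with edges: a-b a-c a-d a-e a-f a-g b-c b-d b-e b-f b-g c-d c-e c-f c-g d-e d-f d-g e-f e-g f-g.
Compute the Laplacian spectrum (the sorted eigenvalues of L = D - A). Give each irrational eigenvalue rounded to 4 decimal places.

With the vertex order [a, b, c, d, e, f, g], the degrees are [6, 6, 6, 6, 6, 6, 6], giving D = diag(6, 6, 6, 6, 6, 6, 6) and L = D - A. Since every row of L sums to 0, the all-ones vector is in the kernel and 0 is an eigenvalue. The single zero eigenvalue shows the graph is connected. There is one zero in the spectrum, matching the 1 component. The largest eigenvalue, 7, is at most the vertex count 7.

[0, 7, 7, 7, 7, 7, 7]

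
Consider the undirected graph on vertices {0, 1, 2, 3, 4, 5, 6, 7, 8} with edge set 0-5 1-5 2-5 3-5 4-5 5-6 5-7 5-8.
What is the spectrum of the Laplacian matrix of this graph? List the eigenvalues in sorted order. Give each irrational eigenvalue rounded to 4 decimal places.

[0, 1, 1, 1, 1, 1, 1, 1, 9]

Reading degrees in the order [0, 1, 2, 3, 4, 5, 6, 7, 8] gives [1, 1, 1, 1, 1, 8, 1, 1, 1]; set D = diag(1, 1, 1, 1, 1, 8, 1, 1, 1) and form L = D - A. L is symmetric positive semidefinite, so every eigenvalue is real and nonnegative. The eigenvalues sum to 16, which equals trace(L) = 2|E|.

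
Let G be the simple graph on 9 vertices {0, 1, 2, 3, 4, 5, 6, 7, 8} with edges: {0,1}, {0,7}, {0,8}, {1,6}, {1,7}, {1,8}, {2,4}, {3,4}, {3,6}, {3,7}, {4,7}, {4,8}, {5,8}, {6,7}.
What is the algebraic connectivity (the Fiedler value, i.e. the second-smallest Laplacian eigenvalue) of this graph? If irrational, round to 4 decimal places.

0.7103

Each diagonal entry of L is the vertex degree and each off-diagonal entry is -1 where an edge is present, 0 otherwise; in the order [0, 1, 2, 3, 4, 5, 6, 7, 8] the diagonal is [3, 4, 1, 3, 4, 1, 3, 5, 4]. Computing the eigenvalues of L and sorting gives [0, 0.7103, 0.9038, 2.1264, 3.1830, 4.1652, 5.1170, 5.2115, 6.5828]. The Fiedler value lambda_2 = 0.7103 is strictly positive, so the graph is connected. The eigenvalues sum to 28, which equals trace(L) = 2|E|. By the matrix-tree theorem the graph has (1/9) * product of the nonzero eigenvalues = 353 spanning trees.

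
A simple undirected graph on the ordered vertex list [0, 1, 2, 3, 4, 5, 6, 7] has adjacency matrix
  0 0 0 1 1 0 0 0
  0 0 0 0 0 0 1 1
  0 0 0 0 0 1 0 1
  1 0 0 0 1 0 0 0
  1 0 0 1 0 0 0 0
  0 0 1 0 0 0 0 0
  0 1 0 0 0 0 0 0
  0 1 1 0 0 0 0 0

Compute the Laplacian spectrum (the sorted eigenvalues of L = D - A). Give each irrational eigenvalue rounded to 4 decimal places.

[0, 0, 0.3820, 1.3820, 2.6180, 3, 3, 3.6180]

Each diagonal entry of L is the vertex degree and each off-diagonal entry is -1 where an edge is present, 0 otherwise; in the order [0, 1, 2, 3, 4, 5, 6, 7] the diagonal is [2, 2, 2, 2, 2, 1, 1, 2]. The multiplicity of 0 as a Laplacian eigenvalue equals the number of connected components. The 2 zero eigenvalues correspond to the 2 connected components. The eigenvalues sum to 14, which equals trace(L) = 2|E|. There are 2 zeros in the spectrum, matching the 2 components.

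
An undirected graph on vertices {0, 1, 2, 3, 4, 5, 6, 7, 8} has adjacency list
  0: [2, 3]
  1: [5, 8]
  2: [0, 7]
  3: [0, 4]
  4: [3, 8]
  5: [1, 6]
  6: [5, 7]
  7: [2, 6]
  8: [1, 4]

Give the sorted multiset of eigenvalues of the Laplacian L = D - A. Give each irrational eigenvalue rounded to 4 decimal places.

[0, 0.4679, 0.4679, 1.6527, 1.6527, 3, 3, 3.8794, 3.8794]

Reading degrees in the order [0, 1, 2, 3, 4, 5, 6, 7, 8] gives [2, 2, 2, 2, 2, 2, 2, 2, 2]; set D = diag(2, 2, 2, 2, 2, 2, 2, 2, 2) and form L = D - A. The multiplicity of 0 as a Laplacian eigenvalue equals the number of connected components. The single zero eigenvalue shows the graph is connected.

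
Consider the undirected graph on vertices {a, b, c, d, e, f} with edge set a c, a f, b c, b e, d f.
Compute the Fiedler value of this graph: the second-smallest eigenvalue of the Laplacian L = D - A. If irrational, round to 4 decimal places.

Reading degrees in the order [a, b, c, d, e, f] gives [2, 2, 2, 1, 1, 2]; set D = diag(2, 2, 2, 1, 1, 2) and form L = D - A. Computing the eigenvalues of L and sorting gives [0, 0.2679, 1, 2, 3, 3.7321]. The Fiedler value lambda_2 = 0.2679 is strictly positive, so the graph is connected. By the matrix-tree theorem the graph has (1/6) * product of the nonzero eigenvalues = 1 spanning tree. The largest eigenvalue, 3.7321, is at most the vertex count 6.

0.2679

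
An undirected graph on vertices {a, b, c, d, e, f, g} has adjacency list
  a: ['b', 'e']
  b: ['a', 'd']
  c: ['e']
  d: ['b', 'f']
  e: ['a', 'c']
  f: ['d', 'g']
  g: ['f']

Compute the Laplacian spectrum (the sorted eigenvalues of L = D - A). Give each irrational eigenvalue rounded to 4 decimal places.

[0, 0.1981, 0.7530, 1.5550, 2.4450, 3.2470, 3.8019]

Reading degrees in the order [a, b, c, d, e, f, g] gives [2, 2, 1, 2, 2, 2, 1]; set D = diag(2, 2, 1, 2, 2, 2, 1) and form L = D - A. Since every row of L sums to 0, the all-ones vector is in the kernel and 0 is an eigenvalue. The single zero eigenvalue shows the graph is connected. The largest eigenvalue, 3.8019, is at most the vertex count 7. There is one zero in the spectrum, matching the 1 component.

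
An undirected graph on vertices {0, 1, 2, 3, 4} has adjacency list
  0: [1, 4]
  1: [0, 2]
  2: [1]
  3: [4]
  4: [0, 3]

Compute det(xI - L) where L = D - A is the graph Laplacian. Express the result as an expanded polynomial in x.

Reading degrees in the order [0, 1, 2, 3, 4] gives [2, 2, 1, 1, 2]; set D = diag(2, 2, 1, 1, 2) and form L = D - A. Computing det(xI - L) by cofactor expansion (or equivalently via sum-over-permutations) gives x^5 - 8x^4 + 21x^3 - 20x^2 + 5x. The constant term is 0 because L is singular (the all-ones vector lies in its kernel). The eigenvalues sum to 8, which equals trace(L) = 2|E|.

x^5 - 8x^4 + 21x^3 - 20x^2 + 5x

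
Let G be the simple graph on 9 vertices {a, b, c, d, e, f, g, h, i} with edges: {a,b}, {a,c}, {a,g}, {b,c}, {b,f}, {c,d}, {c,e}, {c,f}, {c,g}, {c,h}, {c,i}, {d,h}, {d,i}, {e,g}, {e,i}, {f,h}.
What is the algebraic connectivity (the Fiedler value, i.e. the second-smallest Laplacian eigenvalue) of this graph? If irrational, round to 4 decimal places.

1.5858

Reading degrees in the order [a, b, c, d, e, f, g, h, i] gives [3, 3, 8, 3, 3, 3, 3, 3, 3]; set D = diag(3, 3, 8, 3, 3, 3, 3, 3, 3) and form L = D - A. The sorted Laplacian eigenvalues are [0, 1.5858, 1.5858, 3, 3, 4.4142, 4.4142, 5, 9]; the algebraic connectivity is the second entry, 1.5858. The eigenvalues sum to 32, which equals trace(L) = 2|E|.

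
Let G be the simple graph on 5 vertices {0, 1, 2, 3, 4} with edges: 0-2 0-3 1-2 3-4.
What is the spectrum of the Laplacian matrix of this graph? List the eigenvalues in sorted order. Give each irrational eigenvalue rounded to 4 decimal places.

[0, 0.3820, 1.3820, 2.6180, 3.6180]

Reading degrees in the order [0, 1, 2, 3, 4] gives [2, 1, 2, 2, 1]; set D = diag(2, 1, 2, 2, 1) and form L = D - A. The multiplicity of 0 as a Laplacian eigenvalue equals the number of connected components.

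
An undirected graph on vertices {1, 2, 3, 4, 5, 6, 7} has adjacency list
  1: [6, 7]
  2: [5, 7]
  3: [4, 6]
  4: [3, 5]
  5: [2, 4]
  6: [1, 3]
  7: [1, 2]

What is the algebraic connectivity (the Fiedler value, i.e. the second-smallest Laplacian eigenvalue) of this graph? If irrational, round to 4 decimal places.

0.7530

Reading degrees in the order [1, 2, 3, 4, 5, 6, 7] gives [2, 2, 2, 2, 2, 2, 2]; set D = diag(2, 2, 2, 2, 2, 2, 2) and form L = D - A. The smallest Laplacian eigenvalue is always 0. The next one, lambda_2 = 0.7530, measures how hard the graph is to disconnect: larger values mean better connectivity. The largest eigenvalue, 3.8019, is at most the vertex count 7.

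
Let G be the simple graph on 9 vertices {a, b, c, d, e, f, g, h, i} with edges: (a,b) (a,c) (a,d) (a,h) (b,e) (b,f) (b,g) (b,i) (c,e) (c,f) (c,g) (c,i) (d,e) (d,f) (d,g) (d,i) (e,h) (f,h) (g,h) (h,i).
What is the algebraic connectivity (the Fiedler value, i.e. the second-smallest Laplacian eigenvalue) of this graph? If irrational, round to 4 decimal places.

4

With the vertex order [a, b, c, d, e, f, g, h, i], the degrees are [4, 5, 5, 5, 4, 4, 4, 5, 4], giving D = diag(4, 5, 5, 5, 4, 4, 4, 5, 4) and L = D - A. The smallest Laplacian eigenvalue is always 0. The next one, lambda_2 = 4, measures how hard the graph is to disconnect: larger values mean better connectivity. The largest eigenvalue, 9, is at most the vertex count 9. There is one zero in the spectrum, matching the 1 component.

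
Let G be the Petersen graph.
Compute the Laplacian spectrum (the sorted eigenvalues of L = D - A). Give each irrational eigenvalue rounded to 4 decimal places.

The graph has 10 vertices and degree multiset [3, 3, 3, 3, 3, 3, 3, 3, 3, 3]; D is the diagonal matrix of degrees and L = D - A. The multiplicity of 0 as a Laplacian eigenvalue equals the number of connected components. The single zero eigenvalue shows the graph is connected. The eigenvalues sum to 30, which equals trace(L) = 2|E|.

[0, 2, 2, 2, 2, 2, 5, 5, 5, 5]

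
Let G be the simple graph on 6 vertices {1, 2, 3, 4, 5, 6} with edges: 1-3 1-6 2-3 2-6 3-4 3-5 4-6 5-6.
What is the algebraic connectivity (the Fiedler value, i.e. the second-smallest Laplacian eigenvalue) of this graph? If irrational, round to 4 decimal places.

With the vertex order [1, 2, 3, 4, 5, 6], the degrees are [2, 2, 4, 2, 2, 4], giving D = diag(2, 2, 4, 2, 2, 4) and L = D - A. Computing the eigenvalues of L and sorting gives [0, 2, 2, 2, 4, 6]. The Fiedler value lambda_2 = 2 is strictly positive, so the graph is connected.

2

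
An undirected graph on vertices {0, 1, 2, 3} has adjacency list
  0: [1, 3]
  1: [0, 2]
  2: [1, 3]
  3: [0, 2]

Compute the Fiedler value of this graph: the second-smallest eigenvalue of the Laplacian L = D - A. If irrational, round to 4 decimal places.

2

Reading degrees in the order [0, 1, 2, 3] gives [2, 2, 2, 2]; set D = diag(2, 2, 2, 2) and form L = D - A. Computing the eigenvalues of L and sorting gives [0, 2, 2, 4]. The Fiedler value lambda_2 = 2 is strictly positive, so the graph is connected. The eigenvalues sum to 8, which equals trace(L) = 2|E|. The largest eigenvalue, 4, is at most the vertex count 4.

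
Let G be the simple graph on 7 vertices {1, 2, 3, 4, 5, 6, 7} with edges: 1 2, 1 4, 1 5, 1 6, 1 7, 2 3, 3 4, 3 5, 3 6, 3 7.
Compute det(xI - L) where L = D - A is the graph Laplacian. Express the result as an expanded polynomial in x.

Each diagonal entry of L is the vertex degree and each off-diagonal entry is -1 where an edge is present, 0 otherwise; in the order [1, 2, 3, 4, 5, 6, 7] the diagonal is [5, 2, 5, 2, 2, 2, 2]. The eigenvalues of L are [0, 2, 2, 2, 2, 5, 7]; the characteristic polynomial is the product of (x - lambda_i), which multiplies out to x^7 - 20x^6 + 155x^5 - 600x^4 + 1240x^3 - 1312x^2 + 560x. The constant term is 0 because L is singular (the all-ones vector lies in its kernel). The largest eigenvalue, 7, is at most the vertex count 7. The eigenvalues sum to 20, which equals trace(L) = 2|E|.

x^7 - 20x^6 + 155x^5 - 600x^4 + 1240x^3 - 1312x^2 + 560x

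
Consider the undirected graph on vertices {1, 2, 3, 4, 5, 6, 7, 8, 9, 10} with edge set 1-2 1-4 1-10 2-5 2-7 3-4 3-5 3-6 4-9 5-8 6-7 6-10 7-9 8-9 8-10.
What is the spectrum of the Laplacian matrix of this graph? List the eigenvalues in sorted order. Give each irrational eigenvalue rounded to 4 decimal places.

[0, 2, 2, 2, 2, 2, 5, 5, 5, 5]

Each diagonal entry of L is the vertex degree and each off-diagonal entry is -1 where an edge is present, 0 otherwise; in the order [1, 2, 3, 4, 5, 6, 7, 8, 9, 10] the diagonal is [3, 3, 3, 3, 3, 3, 3, 3, 3, 3]. Diagonalising L (or applying a numerical eigensolver to the 10x10 matrix) gives the spectrum above. The single zero eigenvalue shows the graph is connected. The largest eigenvalue, 5, is at most the vertex count 10.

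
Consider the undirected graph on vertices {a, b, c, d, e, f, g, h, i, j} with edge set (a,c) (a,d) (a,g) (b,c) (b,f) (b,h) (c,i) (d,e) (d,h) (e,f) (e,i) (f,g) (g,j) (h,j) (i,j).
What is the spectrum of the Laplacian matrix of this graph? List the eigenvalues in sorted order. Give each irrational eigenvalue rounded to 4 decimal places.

[0, 2, 2, 2, 2, 2, 5, 5, 5, 5]

Reading degrees in the order [a, b, c, d, e, f, g, h, i, j] gives [3, 3, 3, 3, 3, 3, 3, 3, 3, 3]; set D = diag(3, 3, 3, 3, 3, 3, 3, 3, 3, 3) and form L = D - A. Diagonalising L (or applying a numerical eigensolver to the 10x10 matrix) gives the spectrum above. The single zero eigenvalue shows the graph is connected. The largest eigenvalue, 5, is at most the vertex count 10.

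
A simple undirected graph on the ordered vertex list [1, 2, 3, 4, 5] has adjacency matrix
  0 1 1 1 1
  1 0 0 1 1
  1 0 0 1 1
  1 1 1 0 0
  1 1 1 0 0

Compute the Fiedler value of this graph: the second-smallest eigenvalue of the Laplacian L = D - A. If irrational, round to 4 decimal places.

Each diagonal entry of L is the vertex degree and each off-diagonal entry is -1 where an edge is present, 0 otherwise; in the order [1, 2, 3, 4, 5] the diagonal is [4, 3, 3, 3, 3]. Computing the eigenvalues of L and sorting gives [0, 3, 3, 5, 5]. The Fiedler value lambda_2 = 3 is strictly positive, so the graph is connected. The largest eigenvalue, 5, is at most the vertex count 5.

3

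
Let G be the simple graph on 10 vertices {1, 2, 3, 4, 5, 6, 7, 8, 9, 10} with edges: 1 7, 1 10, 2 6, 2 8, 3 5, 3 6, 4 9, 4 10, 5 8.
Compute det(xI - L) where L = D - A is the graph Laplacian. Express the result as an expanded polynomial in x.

With the vertex order [1, 2, 3, 4, 5, 6, 7, 8, 9, 10], the degrees are [2, 2, 2, 2, 2, 2, 1, 2, 1, 2], giving D = diag(2, 2, 2, 2, 2, 2, 1, 2, 1, 2) and L = D - A. Computing det(xI - L) by cofactor expansion (or equivalently via sum-over-permutations) gives x^10 - 18x^9 + 136x^8 - 560x^7 + 1365x^6 - 2000x^5 + 1700x^4 - 750x^3 + 125x^2. Since p(0) = det(-L) = 0, x divides p(x). The largest eigenvalue, 3.6180, is at most the vertex count 10. There are 2 zeros in the spectrum, matching the 2 components.

x^10 - 18x^9 + 136x^8 - 560x^7 + 1365x^6 - 2000x^5 + 1700x^4 - 750x^3 + 125x^2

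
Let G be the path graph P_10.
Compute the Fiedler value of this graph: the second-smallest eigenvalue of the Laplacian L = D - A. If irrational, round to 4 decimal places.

0.0979

The graph has 10 vertices and degree multiset [2, 2, 2, 2, 2, 2, 2, 2, 1, 1]; D is the diagonal matrix of degrees and L = D - A. The sorted Laplacian eigenvalues are [0, 0.0979, 0.3820, 0.8244, 1.3820, 2, 2.6180, 3.1756, 3.6180, 3.9021]; the algebraic connectivity is the second entry, 0.0979. The eigenvalues sum to 18, which equals trace(L) = 2|E|. By the matrix-tree theorem the graph has (1/10) * product of the nonzero eigenvalues = 1 spanning tree.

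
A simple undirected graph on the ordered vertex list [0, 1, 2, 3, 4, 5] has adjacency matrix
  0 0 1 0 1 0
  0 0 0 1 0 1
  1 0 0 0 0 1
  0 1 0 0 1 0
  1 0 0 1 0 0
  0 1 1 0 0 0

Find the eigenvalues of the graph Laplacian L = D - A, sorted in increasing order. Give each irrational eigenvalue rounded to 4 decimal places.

[0, 1, 1, 3, 3, 4]

Reading degrees in the order [0, 1, 2, 3, 4, 5] gives [2, 2, 2, 2, 2, 2]; set D = diag(2, 2, 2, 2, 2, 2) and form L = D - A. L is symmetric positive semidefinite, so every eigenvalue is real and nonnegative. The single zero eigenvalue shows the graph is connected. The eigenvalues sum to 12, which equals trace(L) = 2|E|. There is one zero in the spectrum, matching the 1 component.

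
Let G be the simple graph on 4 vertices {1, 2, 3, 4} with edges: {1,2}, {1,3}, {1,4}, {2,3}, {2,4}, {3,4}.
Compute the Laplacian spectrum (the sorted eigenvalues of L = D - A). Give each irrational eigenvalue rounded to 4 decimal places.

Reading degrees in the order [1, 2, 3, 4] gives [3, 3, 3, 3]; set D = diag(3, 3, 3, 3) and form L = D - A. The multiplicity of 0 as a Laplacian eigenvalue equals the number of connected components. The single zero eigenvalue shows the graph is connected. The largest eigenvalue, 4, is at most the vertex count 4.

[0, 4, 4, 4]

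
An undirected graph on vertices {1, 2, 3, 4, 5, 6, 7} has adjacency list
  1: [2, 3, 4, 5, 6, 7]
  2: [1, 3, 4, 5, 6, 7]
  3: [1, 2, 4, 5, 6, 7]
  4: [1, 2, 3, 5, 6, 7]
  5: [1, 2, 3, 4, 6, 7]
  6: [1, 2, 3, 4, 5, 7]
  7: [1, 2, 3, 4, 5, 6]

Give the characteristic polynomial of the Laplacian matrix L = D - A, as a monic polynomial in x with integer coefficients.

Reading degrees in the order [1, 2, 3, 4, 5, 6, 7] gives [6, 6, 6, 6, 6, 6, 6]; set D = diag(6, 6, 6, 6, 6, 6, 6) and form L = D - A. The eigenvalues of L are [0, 7, 7, 7, 7, 7, 7]; the characteristic polynomial is the product of (x - lambda_i), which multiplies out to x^7 - 42x^6 + 735x^5 - 6860x^4 + 36015x^3 - 100842x^2 + 117649x. The coefficient of x^6 equals -trace(L) = -42, matching the sum of degrees. The eigenvalues sum to 42, which equals trace(L) = 2|E|.

x^7 - 42x^6 + 735x^5 - 6860x^4 + 36015x^3 - 100842x^2 + 117649x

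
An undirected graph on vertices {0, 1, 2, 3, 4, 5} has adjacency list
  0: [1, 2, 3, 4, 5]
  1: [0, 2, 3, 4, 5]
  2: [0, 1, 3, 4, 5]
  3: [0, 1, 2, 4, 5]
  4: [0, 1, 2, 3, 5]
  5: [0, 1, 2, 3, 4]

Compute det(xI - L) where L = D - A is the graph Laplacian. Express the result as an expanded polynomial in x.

With the vertex order [0, 1, 2, 3, 4, 5], the degrees are [5, 5, 5, 5, 5, 5], giving D = diag(5, 5, 5, 5, 5, 5) and L = D - A. Computing det(xI - L) by cofactor expansion (or equivalently via sum-over-permutations) gives x^6 - 30x^5 + 360x^4 - 2160x^3 + 6480x^2 - 7776x. Since p(0) = det(-L) = 0, x divides p(x). There is one zero in the spectrum, matching the 1 component.

x^6 - 30x^5 + 360x^4 - 2160x^3 + 6480x^2 - 7776x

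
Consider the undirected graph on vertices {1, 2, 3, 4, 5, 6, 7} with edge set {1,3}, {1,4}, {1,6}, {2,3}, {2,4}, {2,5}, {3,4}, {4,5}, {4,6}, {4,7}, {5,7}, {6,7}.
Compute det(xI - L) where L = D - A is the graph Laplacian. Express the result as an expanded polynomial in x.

x^7 - 24x^6 + 231x^5 - 1140x^4 + 3036x^3 - 4128x^2 + 2240x

Each diagonal entry of L is the vertex degree and each off-diagonal entry is -1 where an edge is present, 0 otherwise; in the order [1, 2, 3, 4, 5, 6, 7] the diagonal is [3, 3, 3, 6, 3, 3, 3]. Computing det(xI - L) by cofactor expansion (or equivalently via sum-over-permutations) gives x^7 - 24x^6 + 231x^5 - 1140x^4 + 3036x^3 - 4128x^2 + 2240x. The coefficient of x^6 equals -trace(L) = -24, matching the sum of degrees. There is one zero in the spectrum, matching the 1 component.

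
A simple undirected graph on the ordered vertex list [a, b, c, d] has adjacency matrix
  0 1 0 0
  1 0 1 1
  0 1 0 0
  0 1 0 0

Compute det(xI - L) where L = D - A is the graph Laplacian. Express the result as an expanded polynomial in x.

x^4 - 6x^3 + 9x^2 - 4x

With the vertex order [a, b, c, d], the degrees are [1, 3, 1, 1], giving D = diag(1, 3, 1, 1) and L = D - A. L has integer entries, so p(x) = det(xI - L) has integer coefficients. Expanding the determinant yields x^4 - 6x^3 + 9x^2 - 4x. The coefficient of x^3 equals -trace(L) = -6, matching the sum of degrees. The eigenvalues sum to 6, which equals trace(L) = 2|E|. By the matrix-tree theorem the graph has (1/4) * product of the nonzero eigenvalues = 1 spanning tree.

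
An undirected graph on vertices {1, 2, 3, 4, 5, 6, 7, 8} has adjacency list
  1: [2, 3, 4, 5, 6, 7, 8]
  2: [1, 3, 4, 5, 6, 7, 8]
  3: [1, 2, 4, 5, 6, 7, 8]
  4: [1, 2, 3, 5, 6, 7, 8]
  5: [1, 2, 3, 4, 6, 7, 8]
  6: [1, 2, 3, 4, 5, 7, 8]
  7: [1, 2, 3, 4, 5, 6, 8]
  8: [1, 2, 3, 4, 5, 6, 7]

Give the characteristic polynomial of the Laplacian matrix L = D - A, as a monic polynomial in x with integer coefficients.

x^8 - 56x^7 + 1344x^6 - 17920x^5 + 143360x^4 - 688128x^3 + 1835008x^2 - 2097152x

With the vertex order [1, 2, 3, 4, 5, 6, 7, 8], the degrees are [7, 7, 7, 7, 7, 7, 7, 7], giving D = diag(7, 7, 7, 7, 7, 7, 7, 7) and L = D - A. Computing det(xI - L) by cofactor expansion (or equivalently via sum-over-permutations) gives x^8 - 56x^7 + 1344x^6 - 17920x^5 + 143360x^4 - 688128x^3 + 1835008x^2 - 2097152x. The constant term is 0 because L is singular (the all-ones vector lies in its kernel).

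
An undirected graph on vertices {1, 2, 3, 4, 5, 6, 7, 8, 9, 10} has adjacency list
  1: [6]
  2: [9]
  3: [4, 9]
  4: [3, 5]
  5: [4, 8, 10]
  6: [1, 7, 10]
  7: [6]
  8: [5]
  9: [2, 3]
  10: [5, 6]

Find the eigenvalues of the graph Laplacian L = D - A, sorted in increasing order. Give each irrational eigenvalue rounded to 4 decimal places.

[0, 0.1288, 0.3924, 1, 1, 1.5222, 2.2184, 3.3439, 3.9000, 4.4944]

Each diagonal entry of L is the vertex degree and each off-diagonal entry is -1 where an edge is present, 0 otherwise; in the order [1, 2, 3, 4, 5, 6, 7, 8, 9, 10] the diagonal is [1, 1, 2, 2, 3, 3, 1, 1, 2, 2]. The multiplicity of 0 as a Laplacian eigenvalue equals the number of connected components. By the matrix-tree theorem the graph has (1/10) * product of the nonzero eigenvalues = 1 spanning tree.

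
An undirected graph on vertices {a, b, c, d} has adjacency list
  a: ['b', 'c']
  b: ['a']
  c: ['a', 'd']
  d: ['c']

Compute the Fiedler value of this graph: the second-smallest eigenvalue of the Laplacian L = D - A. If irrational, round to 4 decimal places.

0.5858

With the vertex order [a, b, c, d], the degrees are [2, 1, 2, 1], giving D = diag(2, 1, 2, 1) and L = D - A. Computing the eigenvalues of L and sorting gives [0, 0.5858, 2, 3.4142]. The Fiedler value lambda_2 = 0.5858 is strictly positive, so the graph is connected.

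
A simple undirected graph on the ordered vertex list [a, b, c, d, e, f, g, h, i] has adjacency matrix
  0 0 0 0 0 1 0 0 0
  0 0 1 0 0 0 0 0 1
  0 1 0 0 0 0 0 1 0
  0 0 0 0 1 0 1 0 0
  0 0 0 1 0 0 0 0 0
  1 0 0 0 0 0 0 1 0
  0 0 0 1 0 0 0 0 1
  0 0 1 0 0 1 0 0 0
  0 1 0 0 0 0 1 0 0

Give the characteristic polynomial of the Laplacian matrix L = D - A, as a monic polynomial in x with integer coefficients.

x^9 - 16x^8 + 105x^7 - 364x^6 + 715x^5 - 792x^4 + 462x^3 - 120x^2 + 9x

With the vertex order [a, b, c, d, e, f, g, h, i], the degrees are [1, 2, 2, 2, 1, 2, 2, 2, 2], giving D = diag(1, 2, 2, 2, 1, 2, 2, 2, 2) and L = D - A. L has integer entries, so p(x) = det(xI - L) has integer coefficients. Expanding the determinant yields x^9 - 16x^8 + 105x^7 - 364x^6 + 715x^5 - 792x^4 + 462x^3 - 120x^2 + 9x. Since p(0) = det(-L) = 0, x divides p(x).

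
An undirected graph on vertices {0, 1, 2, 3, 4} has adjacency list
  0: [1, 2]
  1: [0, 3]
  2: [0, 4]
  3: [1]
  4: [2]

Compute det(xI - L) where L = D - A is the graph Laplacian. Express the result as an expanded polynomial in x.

x^5 - 8x^4 + 21x^3 - 20x^2 + 5x

Each diagonal entry of L is the vertex degree and each off-diagonal entry is -1 where an edge is present, 0 otherwise; in the order [0, 1, 2, 3, 4] the diagonal is [2, 2, 2, 1, 1]. Computing det(xI - L) by cofactor expansion (or equivalently via sum-over-permutations) gives x^5 - 8x^4 + 21x^3 - 20x^2 + 5x. The constant term is 0 because L is singular (the all-ones vector lies in its kernel). By the matrix-tree theorem the graph has (1/5) * product of the nonzero eigenvalues = 1 spanning tree.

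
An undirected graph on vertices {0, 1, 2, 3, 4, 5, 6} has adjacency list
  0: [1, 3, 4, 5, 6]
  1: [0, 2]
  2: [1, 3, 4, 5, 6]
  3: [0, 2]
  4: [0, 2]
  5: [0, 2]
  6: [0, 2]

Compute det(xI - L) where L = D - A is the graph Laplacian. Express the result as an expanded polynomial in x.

x^7 - 20x^6 + 155x^5 - 600x^4 + 1240x^3 - 1312x^2 + 560x

Each diagonal entry of L is the vertex degree and each off-diagonal entry is -1 where an edge is present, 0 otherwise; in the order [0, 1, 2, 3, 4, 5, 6] the diagonal is [5, 2, 5, 2, 2, 2, 2]. The eigenvalues of L are [0, 2, 2, 2, 2, 5, 7]; the characteristic polynomial is the product of (x - lambda_i), which multiplies out to x^7 - 20x^6 + 155x^5 - 600x^4 + 1240x^3 - 1312x^2 + 560x. Since p(0) = det(-L) = 0, x divides p(x).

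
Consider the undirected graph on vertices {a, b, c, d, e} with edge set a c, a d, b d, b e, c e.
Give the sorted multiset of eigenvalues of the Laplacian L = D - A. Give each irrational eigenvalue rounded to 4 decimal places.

[0, 1.3820, 1.3820, 3.6180, 3.6180]

Each diagonal entry of L is the vertex degree and each off-diagonal entry is -1 where an edge is present, 0 otherwise; in the order [a, b, c, d, e] the diagonal is [2, 2, 2, 2, 2]. Diagonalising L (or applying a numerical eigensolver to the 5x5 matrix) gives the spectrum above. By the matrix-tree theorem the graph has (1/5) * product of the nonzero eigenvalues = 5 spanning trees. There is one zero in the spectrum, matching the 1 component.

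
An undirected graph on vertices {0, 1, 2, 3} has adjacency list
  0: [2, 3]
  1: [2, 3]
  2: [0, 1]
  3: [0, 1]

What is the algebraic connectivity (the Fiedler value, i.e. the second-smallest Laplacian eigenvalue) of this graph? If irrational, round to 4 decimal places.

2

With the vertex order [0, 1, 2, 3], the degrees are [2, 2, 2, 2], giving D = diag(2, 2, 2, 2) and L = D - A. Computing the eigenvalues of L and sorting gives [0, 2, 2, 4]. The Fiedler value lambda_2 = 2 is strictly positive, so the graph is connected.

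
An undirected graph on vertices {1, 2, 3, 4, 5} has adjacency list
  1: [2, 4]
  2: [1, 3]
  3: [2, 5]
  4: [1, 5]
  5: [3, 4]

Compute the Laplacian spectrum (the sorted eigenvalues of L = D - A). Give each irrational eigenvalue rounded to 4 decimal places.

[0, 1.3820, 1.3820, 3.6180, 3.6180]

With the vertex order [1, 2, 3, 4, 5], the degrees are [2, 2, 2, 2, 2], giving D = diag(2, 2, 2, 2, 2) and L = D - A. The multiplicity of 0 as a Laplacian eigenvalue equals the number of connected components. The single zero eigenvalue shows the graph is connected. There is one zero in the spectrum, matching the 1 component.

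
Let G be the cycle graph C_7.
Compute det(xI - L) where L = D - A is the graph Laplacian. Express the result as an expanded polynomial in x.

x^7 - 14x^6 + 77x^5 - 210x^4 + 294x^3 - 196x^2 + 49x

The graph has 7 vertices and degree multiset [2, 2, 2, 2, 2, 2, 2]; D is the diagonal matrix of degrees and L = D - A. Computing det(xI - L) by cofactor expansion (or equivalently via sum-over-permutations) gives x^7 - 14x^6 + 77x^5 - 210x^4 + 294x^3 - 196x^2 + 49x. The coefficient of x^6 equals -trace(L) = -14, matching the sum of degrees.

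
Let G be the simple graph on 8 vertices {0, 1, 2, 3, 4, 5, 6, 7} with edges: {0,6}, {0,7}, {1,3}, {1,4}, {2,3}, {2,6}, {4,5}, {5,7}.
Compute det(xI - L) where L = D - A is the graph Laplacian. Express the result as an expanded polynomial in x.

x^8 - 16x^7 + 104x^6 - 352x^5 + 660x^4 - 672x^3 + 336x^2 - 64x

Reading degrees in the order [0, 1, 2, 3, 4, 5, 6, 7] gives [2, 2, 2, 2, 2, 2, 2, 2]; set D = diag(2, 2, 2, 2, 2, 2, 2, 2) and form L = D - A. L has integer entries, so p(x) = det(xI - L) has integer coefficients. Expanding the determinant yields x^8 - 16x^7 + 104x^6 - 352x^5 + 660x^4 - 672x^3 + 336x^2 - 64x. The constant term is 0 because L is singular (the all-ones vector lies in its kernel). The largest eigenvalue, 4, is at most the vertex count 8.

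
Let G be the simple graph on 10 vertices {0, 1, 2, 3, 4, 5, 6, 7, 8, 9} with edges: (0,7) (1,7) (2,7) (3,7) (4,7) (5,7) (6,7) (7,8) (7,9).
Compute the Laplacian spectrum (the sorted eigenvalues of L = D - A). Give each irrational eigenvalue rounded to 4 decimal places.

[0, 1, 1, 1, 1, 1, 1, 1, 1, 10]

Reading degrees in the order [0, 1, 2, 3, 4, 5, 6, 7, 8, 9] gives [1, 1, 1, 1, 1, 1, 1, 9, 1, 1]; set D = diag(1, 1, 1, 1, 1, 1, 1, 9, 1, 1) and form L = D - A. L is symmetric positive semidefinite, so every eigenvalue is real and nonnegative. The single zero eigenvalue shows the graph is connected. By the matrix-tree theorem the graph has (1/10) * product of the nonzero eigenvalues = 1 spanning tree.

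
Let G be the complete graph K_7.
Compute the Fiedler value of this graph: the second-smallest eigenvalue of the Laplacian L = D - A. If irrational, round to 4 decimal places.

7

The graph has 7 vertices and degree multiset [6, 6, 6, 6, 6, 6, 6]; D is the diagonal matrix of degrees and L = D - A. Computing the eigenvalues of L and sorting gives [0, 7, 7, 7, 7, 7, 7]. The Fiedler value lambda_2 = 7 is strictly positive, so the graph is connected.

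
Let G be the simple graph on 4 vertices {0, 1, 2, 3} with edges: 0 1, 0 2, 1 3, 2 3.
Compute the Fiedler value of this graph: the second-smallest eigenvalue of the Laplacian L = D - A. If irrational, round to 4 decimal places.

2

Reading degrees in the order [0, 1, 2, 3] gives [2, 2, 2, 2]; set D = diag(2, 2, 2, 2) and form L = D - A. The smallest Laplacian eigenvalue is always 0. The next one, lambda_2 = 2, measures how hard the graph is to disconnect: larger values mean better connectivity. There is one zero in the spectrum, matching the 1 component.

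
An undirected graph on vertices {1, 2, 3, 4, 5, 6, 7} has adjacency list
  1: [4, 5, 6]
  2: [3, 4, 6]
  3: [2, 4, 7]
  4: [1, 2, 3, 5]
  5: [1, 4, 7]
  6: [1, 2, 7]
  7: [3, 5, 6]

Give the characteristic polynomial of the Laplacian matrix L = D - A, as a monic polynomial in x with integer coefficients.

Reading degrees in the order [1, 2, 3, 4, 5, 6, 7] gives [3, 3, 3, 4, 3, 3, 3]; set D = diag(3, 3, 3, 4, 3, 3, 3) and form L = D - A. Computing det(xI - L) by cofactor expansion (or equivalently via sum-over-permutations) gives x^7 - 22x^6 + 196x^5 - 904x^4 + 2276x^3 - 2968x^2 + 1568x. The coefficient of x^6 equals -trace(L) = -22, matching the sum of degrees. By the matrix-tree theorem the graph has (1/7) * product of the nonzero eigenvalues = 224 spanning trees. The eigenvalues sum to 22, which equals trace(L) = 2|E|.

x^7 - 22x^6 + 196x^5 - 904x^4 + 2276x^3 - 2968x^2 + 1568x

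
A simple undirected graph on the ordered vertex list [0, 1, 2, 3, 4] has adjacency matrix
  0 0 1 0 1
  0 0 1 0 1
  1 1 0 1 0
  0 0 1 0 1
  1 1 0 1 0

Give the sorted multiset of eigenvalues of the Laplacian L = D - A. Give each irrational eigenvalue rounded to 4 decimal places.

[0, 2, 2, 3, 5]

With the vertex order [0, 1, 2, 3, 4], the degrees are [2, 2, 3, 2, 3], giving D = diag(2, 2, 3, 2, 3) and L = D - A. Diagonalising L (or applying a numerical eigensolver to the 5x5 matrix) gives the spectrum above. There is one zero in the spectrum, matching the 1 component.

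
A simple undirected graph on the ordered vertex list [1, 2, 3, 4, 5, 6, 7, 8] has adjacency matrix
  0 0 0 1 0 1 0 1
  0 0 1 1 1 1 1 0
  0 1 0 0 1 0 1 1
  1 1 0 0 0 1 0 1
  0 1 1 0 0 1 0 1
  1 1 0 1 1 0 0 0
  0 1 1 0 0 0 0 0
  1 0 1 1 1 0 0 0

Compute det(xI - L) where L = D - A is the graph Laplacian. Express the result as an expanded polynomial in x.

Each diagonal entry of L is the vertex degree and each off-diagonal entry is -1 where an edge is present, 0 otherwise; in the order [1, 2, 3, 4, 5, 6, 7, 8] the diagonal is [3, 5, 4, 4, 4, 4, 2, 4]. L has integer entries, so p(x) = det(xI - L) has integer coefficients. Expanding the determinant yields x^8 - 30x^7 + 376x^6 - 2544x^5 + 9994x^4 - 22668x^3 + 27261x^2 - 13232x. The constant term is 0 because L is singular (the all-ones vector lies in its kernel).

x^8 - 30x^7 + 376x^6 - 2544x^5 + 9994x^4 - 22668x^3 + 27261x^2 - 13232x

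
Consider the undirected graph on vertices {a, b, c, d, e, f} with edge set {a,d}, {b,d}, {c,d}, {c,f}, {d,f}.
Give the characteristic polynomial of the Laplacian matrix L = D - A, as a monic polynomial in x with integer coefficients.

Each diagonal entry of L is the vertex degree and each off-diagonal entry is -1 where an edge is present, 0 otherwise; in the order [a, b, c, d, e, f] the diagonal is [1, 1, 2, 4, 0, 2]. L has integer entries, so p(x) = det(xI - L) has integer coefficients. Expanding the determinant yields x^6 - 10x^5 + 32x^4 - 38x^3 + 15x^2. The constant term is 0 because L is singular (the all-ones vector lies in its kernel).

x^6 - 10x^5 + 32x^4 - 38x^3 + 15x^2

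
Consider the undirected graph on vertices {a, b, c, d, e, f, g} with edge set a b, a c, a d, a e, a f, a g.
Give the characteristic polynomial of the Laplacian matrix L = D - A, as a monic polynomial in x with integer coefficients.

Reading degrees in the order [a, b, c, d, e, f, g] gives [6, 1, 1, 1, 1, 1, 1]; set D = diag(6, 1, 1, 1, 1, 1, 1) and form L = D - A. Computing det(xI - L) by cofactor expansion (or equivalently via sum-over-permutations) gives x^7 - 12x^6 + 45x^5 - 80x^4 + 75x^3 - 36x^2 + 7x. The coefficient of x^6 equals -trace(L) = -12, matching the sum of degrees.

x^7 - 12x^6 + 45x^5 - 80x^4 + 75x^3 - 36x^2 + 7x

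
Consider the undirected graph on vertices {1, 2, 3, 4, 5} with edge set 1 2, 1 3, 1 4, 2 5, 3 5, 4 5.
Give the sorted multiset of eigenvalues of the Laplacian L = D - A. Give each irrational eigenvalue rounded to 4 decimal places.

Each diagonal entry of L is the vertex degree and each off-diagonal entry is -1 where an edge is present, 0 otherwise; in the order [1, 2, 3, 4, 5] the diagonal is [3, 2, 2, 2, 3]. Diagonalising L (or applying a numerical eigensolver to the 5x5 matrix) gives the spectrum above. By the matrix-tree theorem the graph has (1/5) * product of the nonzero eigenvalues = 12 spanning trees. There is one zero in the spectrum, matching the 1 component.

[0, 2, 2, 3, 5]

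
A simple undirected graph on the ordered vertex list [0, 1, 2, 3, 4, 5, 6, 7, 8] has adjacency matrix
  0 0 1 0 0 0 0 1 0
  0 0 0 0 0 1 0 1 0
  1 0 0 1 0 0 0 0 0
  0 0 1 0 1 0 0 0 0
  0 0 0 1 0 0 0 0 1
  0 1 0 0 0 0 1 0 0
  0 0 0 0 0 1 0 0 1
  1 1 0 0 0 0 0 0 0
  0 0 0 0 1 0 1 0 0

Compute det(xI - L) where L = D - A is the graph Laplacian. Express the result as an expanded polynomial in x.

Each diagonal entry of L is the vertex degree and each off-diagonal entry is -1 where an edge is present, 0 otherwise; in the order [0, 1, 2, 3, 4, 5, 6, 7, 8] the diagonal is [2, 2, 2, 2, 2, 2, 2, 2, 2]. Computing det(xI - L) by cofactor expansion (or equivalently via sum-over-permutations) gives x^9 - 18x^8 + 135x^7 - 546x^6 + 1287x^5 - 1782x^4 + 1386x^3 - 540x^2 + 81x. The constant term is 0 because L is singular (the all-ones vector lies in its kernel). There is one zero in the spectrum, matching the 1 component.

x^9 - 18x^8 + 135x^7 - 546x^6 + 1287x^5 - 1782x^4 + 1386x^3 - 540x^2 + 81x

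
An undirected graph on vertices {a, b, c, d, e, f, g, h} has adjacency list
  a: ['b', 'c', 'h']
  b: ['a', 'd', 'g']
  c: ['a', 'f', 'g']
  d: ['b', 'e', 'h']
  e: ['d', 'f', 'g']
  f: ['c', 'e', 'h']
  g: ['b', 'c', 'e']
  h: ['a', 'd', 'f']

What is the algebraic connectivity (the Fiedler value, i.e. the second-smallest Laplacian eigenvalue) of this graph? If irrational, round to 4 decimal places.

With the vertex order [a, b, c, d, e, f, g, h], the degrees are [3, 3, 3, 3, 3, 3, 3, 3], giving D = diag(3, 3, 3, 3, 3, 3, 3, 3) and L = D - A. Computing the eigenvalues of L and sorting gives [0, 2, 2, 2, 4, 4, 4, 6]. The Fiedler value lambda_2 = 2 is strictly positive, so the graph is connected. There is one zero in the spectrum, matching the 1 component. By the matrix-tree theorem the graph has (1/8) * product of the nonzero eigenvalues = 384 spanning trees.

2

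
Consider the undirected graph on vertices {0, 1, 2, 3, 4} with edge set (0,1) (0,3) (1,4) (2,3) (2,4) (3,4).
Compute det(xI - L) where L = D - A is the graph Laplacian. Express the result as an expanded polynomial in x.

x^5 - 12x^4 + 51x^3 - 90x^2 + 55x

Reading degrees in the order [0, 1, 2, 3, 4] gives [2, 2, 2, 3, 3]; set D = diag(2, 2, 2, 3, 3) and form L = D - A. L has integer entries, so p(x) = det(xI - L) has integer coefficients. Expanding the determinant yields x^5 - 12x^4 + 51x^3 - 90x^2 + 55x. Since p(0) = det(-L) = 0, x divides p(x). The eigenvalues sum to 12, which equals trace(L) = 2|E|. By the matrix-tree theorem the graph has (1/5) * product of the nonzero eigenvalues = 11 spanning trees.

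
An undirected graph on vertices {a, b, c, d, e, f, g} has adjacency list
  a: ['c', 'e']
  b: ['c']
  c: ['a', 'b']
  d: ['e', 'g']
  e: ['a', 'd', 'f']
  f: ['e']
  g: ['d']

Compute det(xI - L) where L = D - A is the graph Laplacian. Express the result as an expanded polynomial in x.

Each diagonal entry of L is the vertex degree and each off-diagonal entry is -1 where an edge is present, 0 otherwise; in the order [a, b, c, d, e, f, g] the diagonal is [2, 1, 2, 2, 3, 1, 1]. L has integer entries, so p(x) = det(xI - L) has integer coefficients. Expanding the determinant yields x^7 - 12x^6 + 54x^5 - 114x^4 + 115x^3 - 50x^2 + 7x. Since p(0) = det(-L) = 0, x divides p(x). There is one zero in the spectrum, matching the 1 component. The eigenvalues sum to 12, which equals trace(L) = 2|E|.

x^7 - 12x^6 + 54x^5 - 114x^4 + 115x^3 - 50x^2 + 7x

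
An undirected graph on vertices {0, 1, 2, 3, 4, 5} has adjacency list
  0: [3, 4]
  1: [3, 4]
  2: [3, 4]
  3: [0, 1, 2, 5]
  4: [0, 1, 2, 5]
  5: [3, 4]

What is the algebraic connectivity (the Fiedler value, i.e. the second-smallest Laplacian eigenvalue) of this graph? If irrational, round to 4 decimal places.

2

Each diagonal entry of L is the vertex degree and each off-diagonal entry is -1 where an edge is present, 0 otherwise; in the order [0, 1, 2, 3, 4, 5] the diagonal is [2, 2, 2, 4, 4, 2]. The sorted Laplacian eigenvalues are [0, 2, 2, 2, 4, 6]; the algebraic connectivity is the second entry, 2. The largest eigenvalue, 6, is at most the vertex count 6. By the matrix-tree theorem the graph has (1/6) * product of the nonzero eigenvalues = 32 spanning trees.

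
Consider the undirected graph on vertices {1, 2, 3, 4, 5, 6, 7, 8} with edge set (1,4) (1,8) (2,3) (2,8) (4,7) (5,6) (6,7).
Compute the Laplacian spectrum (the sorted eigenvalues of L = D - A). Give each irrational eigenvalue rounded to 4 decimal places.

[0, 0.1522, 0.5858, 1.2346, 2, 2.7654, 3.4142, 3.8478]

Reading degrees in the order [1, 2, 3, 4, 5, 6, 7, 8] gives [2, 2, 1, 2, 1, 2, 2, 2]; set D = diag(2, 2, 1, 2, 1, 2, 2, 2) and form L = D - A. The multiplicity of 0 as a Laplacian eigenvalue equals the number of connected components. There is one zero in the spectrum, matching the 1 component. By the matrix-tree theorem the graph has (1/8) * product of the nonzero eigenvalues = 1 spanning tree.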